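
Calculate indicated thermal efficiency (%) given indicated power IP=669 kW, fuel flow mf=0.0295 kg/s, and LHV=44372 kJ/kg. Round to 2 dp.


eta_ith = (IP / (mf * LHV)) * 100
Denominator = 0.0295 * 44372 = 1308.9740 kW
eta_ith = (669 / 1308.9740) * 100 = 51.11%


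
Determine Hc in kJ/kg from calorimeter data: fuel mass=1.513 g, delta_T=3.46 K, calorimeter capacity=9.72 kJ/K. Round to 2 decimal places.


Hc = C_cal * delta_T / m_fuel
Q_released = 9.72 * 3.46 = 33.6312 kJ
m_fuel = 1.513 g = 1.513/1000 kg = 0.001513 kg
Hc = 33.6312 / 0.001513 = 22228.16 kJ/kg


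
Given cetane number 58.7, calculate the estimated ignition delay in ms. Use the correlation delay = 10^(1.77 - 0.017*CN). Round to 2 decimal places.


delay = 10^(1.77 - 0.017*CN)
Exponent = 1.77 - 0.017*58.7 = 0.7721
delay = 10^0.7721 = 5.92 ms


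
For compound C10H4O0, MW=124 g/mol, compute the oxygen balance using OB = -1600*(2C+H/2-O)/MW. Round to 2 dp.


OB = -1600 * (2C + H/2 - O) / MW
Inner = 2*10 + 4/2 - 0 = 22.00
OB = -1600 * 22.00 / 124 = -283.87%


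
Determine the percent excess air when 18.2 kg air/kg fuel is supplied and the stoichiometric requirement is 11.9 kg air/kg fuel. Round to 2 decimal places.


Excess air = actual - stoichiometric = 18.2 - 11.9 = 6.30 kg/kg fuel
Excess air % = (excess / stoich) * 100 = (6.30 / 11.9) * 100 = 52.94%


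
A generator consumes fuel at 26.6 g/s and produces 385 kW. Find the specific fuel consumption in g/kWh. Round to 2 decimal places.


SFC = (mf / BP) * 3600
Rate = 26.6 / 385 = 0.069091 g/(s*kW)
SFC = 0.069091 * 3600 = 248.73 g/kWh


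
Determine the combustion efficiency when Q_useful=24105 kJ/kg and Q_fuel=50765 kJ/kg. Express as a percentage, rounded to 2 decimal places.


Efficiency = (Q_useful / Q_fuel) * 100
Efficiency = (24105 / 50765) * 100
Efficiency = 0.4748 * 100 = 47.48%


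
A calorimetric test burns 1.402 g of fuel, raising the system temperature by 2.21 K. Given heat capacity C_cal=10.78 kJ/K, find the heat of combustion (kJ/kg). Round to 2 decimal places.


Hc = C_cal * delta_T / m_fuel
Q_released = 10.78 * 2.21 = 23.8238 kJ
m_fuel = 1.402 g = 1.402/1000 kg = 0.001402 kg
Hc = 23.8238 / 0.001402 = 16992.72 kJ/kg


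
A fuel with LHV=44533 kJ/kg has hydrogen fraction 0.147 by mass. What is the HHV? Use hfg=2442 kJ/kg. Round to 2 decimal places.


HHV = LHV + hfg * 9 * H
Water addition = 2442 * 9 * 0.147 = 3230.766 kJ/kg
HHV = 44533 + 3230.766 = 47763.77 kJ/kg


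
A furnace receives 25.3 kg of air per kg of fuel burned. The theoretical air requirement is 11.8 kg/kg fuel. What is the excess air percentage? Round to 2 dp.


Excess air = actual - stoichiometric = 25.3 - 11.8 = 13.50 kg/kg fuel
Excess air % = (excess / stoich) * 100 = (13.50 / 11.8) * 100 = 114.41%


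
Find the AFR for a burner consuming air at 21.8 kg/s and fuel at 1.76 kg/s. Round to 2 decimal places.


AFR = m_air / m_fuel
AFR = 21.8 / 1.76 = 12.39


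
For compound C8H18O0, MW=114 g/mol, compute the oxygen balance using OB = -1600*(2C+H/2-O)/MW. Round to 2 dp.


OB = -1600 * (2C + H/2 - O) / MW
Inner = 2*8 + 18/2 - 0 = 25.00
OB = -1600 * 25.00 / 114 = -350.88%


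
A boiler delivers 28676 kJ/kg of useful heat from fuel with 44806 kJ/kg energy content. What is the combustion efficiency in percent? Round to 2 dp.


Efficiency = (Q_useful / Q_fuel) * 100
Efficiency = (28676 / 44806) * 100
Efficiency = 0.6400 * 100 = 64.00%


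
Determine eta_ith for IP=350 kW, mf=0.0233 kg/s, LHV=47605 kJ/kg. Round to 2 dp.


eta_ith = (IP / (mf * LHV)) * 100
Denominator = 0.0233 * 47605 = 1109.1965 kW
eta_ith = (350 / 1109.1965) * 100 = 31.55%


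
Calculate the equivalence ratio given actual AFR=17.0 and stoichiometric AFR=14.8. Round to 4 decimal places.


phi = AFR_stoich / AFR_actual
phi = 14.8 / 17.0 = 0.8706


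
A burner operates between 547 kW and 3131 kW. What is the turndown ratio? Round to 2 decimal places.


TDR = Q_max / Q_min
TDR = 3131 / 547 = 5.72


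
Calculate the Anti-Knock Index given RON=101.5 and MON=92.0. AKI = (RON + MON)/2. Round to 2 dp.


AKI = (RON + MON) / 2
AKI = (101.5 + 92.0) / 2
AKI = 193.5 / 2 = 96.75


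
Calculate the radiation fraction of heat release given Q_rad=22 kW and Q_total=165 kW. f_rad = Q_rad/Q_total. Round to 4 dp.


f_rad = Q_rad / Q_total
f_rad = 22 / 165 = 0.1333


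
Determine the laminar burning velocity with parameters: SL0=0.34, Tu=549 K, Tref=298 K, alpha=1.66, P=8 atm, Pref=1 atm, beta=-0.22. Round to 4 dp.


SL = SL0 * (Tu/Tref)^alpha * (P/Pref)^beta
T ratio = 549/298 = 1.84228188
(T ratio)^alpha = 1.84228188^1.66 = 2.757345
(P/Pref)^beta = 8^(-0.22) = 0.632878
SL = 0.34 * 2.757345 * 0.632878 = 0.5933 m/s


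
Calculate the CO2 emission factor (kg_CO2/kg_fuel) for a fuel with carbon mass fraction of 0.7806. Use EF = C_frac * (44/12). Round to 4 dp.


EF = C_frac * (M_CO2 / M_C)
EF = 0.7806 * (44/12)
EF = 0.7806 * 3.666667 = 2.8622 kg_CO2/kg_fuel


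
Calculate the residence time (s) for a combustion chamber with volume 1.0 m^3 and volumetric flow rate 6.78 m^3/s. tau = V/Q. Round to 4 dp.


tau = V / Q_flow
tau = 1.0 / 6.78 = 0.1475 s


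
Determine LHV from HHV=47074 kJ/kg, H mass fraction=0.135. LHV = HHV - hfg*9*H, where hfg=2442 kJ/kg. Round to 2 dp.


LHV = HHV - hfg * 9 * H
Water correction = 2442 * 9 * 0.135 = 2967.030 kJ/kg
LHV = 47074 - 2967.030 = 44106.97 kJ/kg


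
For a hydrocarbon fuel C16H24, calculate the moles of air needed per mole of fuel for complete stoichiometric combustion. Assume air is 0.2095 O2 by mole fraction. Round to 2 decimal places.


Balanced combustion: C16H24 + 22 O2 -> 16 CO2 + 12 H2O
O2 needed = C + H/4 = 16 + 24/4 = 22.00 moles
Air moles = O2 / 0.2095 = 22.00 / 0.2095 = 105.01 moles air


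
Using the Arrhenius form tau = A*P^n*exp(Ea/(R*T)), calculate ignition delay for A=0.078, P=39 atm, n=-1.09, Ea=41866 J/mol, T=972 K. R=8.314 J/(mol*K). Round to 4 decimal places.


tau = A * P^n * exp(Ea/(R*T))
P^n = 39^(-1.09) = 0.01843909
Ea/(R*T) = 41866/(8.314*972) = 5.180661
exp(Ea/(R*T)) = 177.800318
tau = 0.078 * 0.01843909 * 177.800318 = 0.2557 ms


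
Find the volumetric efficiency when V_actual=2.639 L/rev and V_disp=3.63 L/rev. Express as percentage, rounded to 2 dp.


eta_v = (V_actual / V_disp) * 100
Ratio = 2.639 / 3.63 = 0.7270
eta_v = 0.7270 * 100 = 72.70%


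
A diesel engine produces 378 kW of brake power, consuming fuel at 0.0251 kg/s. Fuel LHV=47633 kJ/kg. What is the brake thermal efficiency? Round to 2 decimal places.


eta_BTE = (BP / (mf * LHV)) * 100
Denominator = 0.0251 * 47633 = 1195.5883 kW
eta_BTE = (378 / 1195.5883) * 100 = 31.62%


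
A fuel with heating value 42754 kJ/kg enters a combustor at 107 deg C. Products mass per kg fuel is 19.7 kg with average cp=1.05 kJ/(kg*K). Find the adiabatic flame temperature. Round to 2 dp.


T_ad = T_in + Hc / (m_p * cp)
Denominator = 19.7 * 1.05 = 20.6850
Temperature rise = 42754 / 20.6850 = 2066.91 K
T_ad = 107 + 2066.91 = 2173.91 deg C


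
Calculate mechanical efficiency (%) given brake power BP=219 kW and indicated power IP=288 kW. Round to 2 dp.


eta_mech = (BP / IP) * 100
Ratio = 219 / 288 = 0.7604
eta_mech = 0.7604 * 100 = 76.04%


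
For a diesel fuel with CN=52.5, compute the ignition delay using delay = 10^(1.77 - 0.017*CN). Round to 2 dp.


delay = 10^(1.77 - 0.017*CN)
Exponent = 1.77 - 0.017*52.5 = 0.8775
delay = 10^0.8775 = 7.54 ms


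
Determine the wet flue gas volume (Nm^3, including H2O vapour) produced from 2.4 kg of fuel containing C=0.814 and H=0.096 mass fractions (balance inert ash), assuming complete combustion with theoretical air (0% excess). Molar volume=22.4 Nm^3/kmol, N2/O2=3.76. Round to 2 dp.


Per kg fuel: CO2 = (C/12 kmol)*22.4 = (0.814/12)*22.4 = 1.51947 Nm^3
Per kg fuel: H2O = (H/2 kmol)*22.4 = (0.096/2)*22.4 = 1.07520 Nm^3
O2 needed per kg fuel = C/12 + H/4 = 0.814/12 + 0.096/4 = 0.09183333 kmol
Per kg fuel: N2 = O2*3.76*22.4 = 0.09183333*3.76*22.4 = 7.73457 Nm^3
Total per kg = 1.51947 + 1.07520 + 7.73457 = 10.32924 Nm^3
Total = 10.32924 * 2.4 = 24.79 Nm^3


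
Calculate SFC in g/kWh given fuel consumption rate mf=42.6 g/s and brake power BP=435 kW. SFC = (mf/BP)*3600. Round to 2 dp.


SFC = (mf / BP) * 3600
Rate = 42.6 / 435 = 0.097931 g/(s*kW)
SFC = 0.097931 * 3600 = 352.55 g/kWh


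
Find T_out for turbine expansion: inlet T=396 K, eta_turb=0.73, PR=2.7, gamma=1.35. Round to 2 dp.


T_out = T_in * (1 - eta * (1 - PR^(-(gamma-1)/gamma)))
Exponent = -(1.35-1)/1.35 = -0.25925926
PR^exp = 2.7^(-0.25925926) = 0.77297411
Factor = 1 - 0.73*(1 - 0.77297411) = 0.83427110
T_out = 396 * 0.83427110 = 330.37 K


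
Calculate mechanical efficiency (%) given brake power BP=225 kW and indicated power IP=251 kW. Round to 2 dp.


eta_mech = (BP / IP) * 100
Ratio = 225 / 251 = 0.8964
eta_mech = 0.8964 * 100 = 89.64%


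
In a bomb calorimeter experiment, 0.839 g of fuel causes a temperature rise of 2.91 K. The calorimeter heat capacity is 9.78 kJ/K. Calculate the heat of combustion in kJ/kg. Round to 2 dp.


Hc = C_cal * delta_T / m_fuel
Q_released = 9.78 * 2.91 = 28.4598 kJ
m_fuel = 0.839 g = 0.839/1000 kg = 0.000839 kg
Hc = 28.4598 / 0.000839 = 33921.10 kJ/kg


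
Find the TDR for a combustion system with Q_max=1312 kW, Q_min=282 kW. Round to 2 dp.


TDR = Q_max / Q_min
TDR = 1312 / 282 = 4.65


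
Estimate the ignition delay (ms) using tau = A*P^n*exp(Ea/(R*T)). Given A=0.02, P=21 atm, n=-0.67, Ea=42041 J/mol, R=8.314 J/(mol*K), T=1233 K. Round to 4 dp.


tau = A * P^n * exp(Ea/(R*T))
P^n = 21^(-0.67) = 0.13005081
Ea/(R*T) = 42041/(8.314*1233) = 4.101096
exp(Ea/(R*T)) = 60.406460
tau = 0.02 * 0.13005081 * 60.406460 = 0.1571 ms


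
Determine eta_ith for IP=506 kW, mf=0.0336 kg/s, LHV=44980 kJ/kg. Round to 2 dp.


eta_ith = (IP / (mf * LHV)) * 100
Denominator = 0.0336 * 44980 = 1511.3280 kW
eta_ith = (506 / 1511.3280) * 100 = 33.48%


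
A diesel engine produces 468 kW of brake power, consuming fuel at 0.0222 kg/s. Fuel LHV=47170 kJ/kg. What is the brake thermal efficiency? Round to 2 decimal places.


eta_BTE = (BP / (mf * LHV)) * 100
Denominator = 0.0222 * 47170 = 1047.1740 kW
eta_BTE = (468 / 1047.1740) * 100 = 44.69%


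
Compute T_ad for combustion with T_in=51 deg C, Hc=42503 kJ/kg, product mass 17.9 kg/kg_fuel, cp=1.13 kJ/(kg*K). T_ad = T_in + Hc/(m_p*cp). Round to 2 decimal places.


T_ad = T_in + Hc / (m_p * cp)
Denominator = 17.9 * 1.13 = 20.2270
Temperature rise = 42503 / 20.2270 = 2101.30 K
T_ad = 51 + 2101.30 = 2152.30 deg C


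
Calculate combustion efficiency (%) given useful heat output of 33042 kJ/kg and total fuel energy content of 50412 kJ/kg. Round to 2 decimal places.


Efficiency = (Q_useful / Q_fuel) * 100
Efficiency = (33042 / 50412) * 100
Efficiency = 0.6554 * 100 = 65.54%


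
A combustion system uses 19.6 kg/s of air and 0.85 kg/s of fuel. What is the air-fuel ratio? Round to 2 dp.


AFR = m_air / m_fuel
AFR = 19.6 / 0.85 = 23.06


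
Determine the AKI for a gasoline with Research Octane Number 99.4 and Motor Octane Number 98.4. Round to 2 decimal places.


AKI = (RON + MON) / 2
AKI = (99.4 + 98.4) / 2
AKI = 197.8 / 2 = 98.90


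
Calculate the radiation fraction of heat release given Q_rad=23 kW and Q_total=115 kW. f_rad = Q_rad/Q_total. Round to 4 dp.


f_rad = Q_rad / Q_total
f_rad = 23 / 115 = 0.2000


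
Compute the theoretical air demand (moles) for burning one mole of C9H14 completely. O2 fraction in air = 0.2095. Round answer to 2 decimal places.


Balanced combustion: C9H14 + 12.5 O2 -> 9 CO2 + 7 H2O
O2 needed = C + H/4 = 9 + 14/4 = 12.50 moles
Air moles = O2 / 0.2095 = 12.50 / 0.2095 = 59.67 moles air


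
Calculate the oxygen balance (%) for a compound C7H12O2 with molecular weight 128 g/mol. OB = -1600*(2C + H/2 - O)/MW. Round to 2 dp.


OB = -1600 * (2C + H/2 - O) / MW
Inner = 2*7 + 12/2 - 2 = 18.00
OB = -1600 * 18.00 / 128 = -225.00%


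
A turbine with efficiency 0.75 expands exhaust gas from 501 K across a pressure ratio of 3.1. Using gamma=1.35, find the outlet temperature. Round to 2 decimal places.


T_out = T_in * (1 - eta * (1 - PR^(-(gamma-1)/gamma)))
Exponent = -(1.35-1)/1.35 = -0.25925926
PR^exp = 3.1^(-0.25925926) = 0.74577862
Factor = 1 - 0.75*(1 - 0.74577862) = 0.80933397
T_out = 501 * 0.80933397 = 405.48 K


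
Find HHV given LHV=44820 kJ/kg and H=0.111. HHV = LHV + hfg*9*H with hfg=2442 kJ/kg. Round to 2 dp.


HHV = LHV + hfg * 9 * H
Water addition = 2442 * 9 * 0.111 = 2439.558 kJ/kg
HHV = 44820 + 2439.558 = 47259.56 kJ/kg


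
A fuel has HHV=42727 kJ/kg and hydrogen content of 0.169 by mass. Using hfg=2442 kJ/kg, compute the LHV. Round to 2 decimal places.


LHV = HHV - hfg * 9 * H
Water correction = 2442 * 9 * 0.169 = 3714.282 kJ/kg
LHV = 42727 - 3714.282 = 39012.72 kJ/kg


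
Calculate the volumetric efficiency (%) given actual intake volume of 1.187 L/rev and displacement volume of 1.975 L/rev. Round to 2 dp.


eta_v = (V_actual / V_disp) * 100
Ratio = 1.187 / 1.975 = 0.6010
eta_v = 0.6010 * 100 = 60.10%


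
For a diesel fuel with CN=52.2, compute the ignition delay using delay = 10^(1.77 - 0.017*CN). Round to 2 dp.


delay = 10^(1.77 - 0.017*CN)
Exponent = 1.77 - 0.017*52.2 = 0.8826
delay = 10^0.8826 = 7.63 ms


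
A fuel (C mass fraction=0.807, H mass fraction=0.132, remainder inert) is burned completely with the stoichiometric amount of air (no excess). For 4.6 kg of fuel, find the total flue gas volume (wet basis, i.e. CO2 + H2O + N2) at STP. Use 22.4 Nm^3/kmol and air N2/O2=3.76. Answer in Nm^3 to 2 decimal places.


Per kg fuel: CO2 = (C/12 kmol)*22.4 = (0.807/12)*22.4 = 1.50640 Nm^3
Per kg fuel: H2O = (H/2 kmol)*22.4 = (0.132/2)*22.4 = 1.47840 Nm^3
O2 needed per kg fuel = C/12 + H/4 = 0.807/12 + 0.132/4 = 0.10025000 kmol
Per kg fuel: N2 = O2*3.76*22.4 = 0.10025000*3.76*22.4 = 8.44346 Nm^3
Total per kg = 1.50640 + 1.47840 + 8.44346 = 11.42826 Nm^3
Total = 11.42826 * 4.6 = 52.57 Nm^3


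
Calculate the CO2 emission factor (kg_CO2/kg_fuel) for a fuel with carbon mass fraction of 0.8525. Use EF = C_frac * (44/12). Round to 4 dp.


EF = C_frac * (M_CO2 / M_C)
EF = 0.8525 * (44/12)
EF = 0.8525 * 3.666667 = 3.1258 kg_CO2/kg_fuel


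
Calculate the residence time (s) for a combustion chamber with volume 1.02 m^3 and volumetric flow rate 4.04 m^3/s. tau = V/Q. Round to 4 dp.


tau = V / Q_flow
tau = 1.02 / 4.04 = 0.2525 s


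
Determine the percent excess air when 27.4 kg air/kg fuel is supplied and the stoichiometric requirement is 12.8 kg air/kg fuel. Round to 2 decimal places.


Excess air = actual - stoichiometric = 27.4 - 12.8 = 14.60 kg/kg fuel
Excess air % = (excess / stoich) * 100 = (14.60 / 12.8) * 100 = 114.06%


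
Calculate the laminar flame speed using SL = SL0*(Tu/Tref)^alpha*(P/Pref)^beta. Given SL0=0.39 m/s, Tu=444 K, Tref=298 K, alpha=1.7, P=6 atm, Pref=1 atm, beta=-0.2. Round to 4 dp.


SL = SL0 * (Tu/Tref)^alpha * (P/Pref)^beta
T ratio = 444/298 = 1.48993289
(T ratio)^alpha = 1.48993289^1.7 = 1.969624
(P/Pref)^beta = 6^(-0.2) = 0.698827
SL = 0.39 * 1.969624 * 0.698827 = 0.5368 m/s


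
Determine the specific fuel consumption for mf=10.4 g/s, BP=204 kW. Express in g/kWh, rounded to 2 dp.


SFC = (mf / BP) * 3600
Rate = 10.4 / 204 = 0.050980 g/(s*kW)
SFC = 0.050980 * 3600 = 183.53 g/kWh


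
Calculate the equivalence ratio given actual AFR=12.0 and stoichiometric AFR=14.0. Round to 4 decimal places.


phi = AFR_stoich / AFR_actual
phi = 14.0 / 12.0 = 1.1667


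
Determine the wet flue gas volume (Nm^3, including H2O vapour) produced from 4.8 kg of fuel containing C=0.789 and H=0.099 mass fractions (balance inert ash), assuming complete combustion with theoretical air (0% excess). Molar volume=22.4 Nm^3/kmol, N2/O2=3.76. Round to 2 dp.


Per kg fuel: CO2 = (C/12 kmol)*22.4 = (0.789/12)*22.4 = 1.47280 Nm^3
Per kg fuel: H2O = (H/2 kmol)*22.4 = (0.099/2)*22.4 = 1.10880 Nm^3
O2 needed per kg fuel = C/12 + H/4 = 0.789/12 + 0.099/4 = 0.09050000 kmol
Per kg fuel: N2 = O2*3.76*22.4 = 0.09050000*3.76*22.4 = 7.62227 Nm^3
Total per kg = 1.47280 + 1.10880 + 7.62227 = 10.20387 Nm^3
Total = 10.20387 * 4.8 = 48.98 Nm^3


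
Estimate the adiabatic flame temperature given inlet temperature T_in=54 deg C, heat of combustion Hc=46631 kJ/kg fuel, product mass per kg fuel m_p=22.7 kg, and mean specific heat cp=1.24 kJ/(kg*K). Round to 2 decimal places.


T_ad = T_in + Hc / (m_p * cp)
Denominator = 22.7 * 1.24 = 28.1480
Temperature rise = 46631 / 28.1480 = 1656.64 K
T_ad = 54 + 1656.64 = 1710.64 deg C


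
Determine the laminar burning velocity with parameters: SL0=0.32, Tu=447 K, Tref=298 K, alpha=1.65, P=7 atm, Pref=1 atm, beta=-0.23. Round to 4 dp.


SL = SL0 * (Tu/Tref)^alpha * (P/Pref)^beta
T ratio = 447/298 = 1.50000000
(T ratio)^alpha = 1.50000000^1.65 = 1.952318
(P/Pref)^beta = 7^(-0.23) = 0.639186
SL = 0.32 * 1.952318 * 0.639186 = 0.3993 m/s


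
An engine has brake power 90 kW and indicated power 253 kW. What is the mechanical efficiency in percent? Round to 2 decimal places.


eta_mech = (BP / IP) * 100
Ratio = 90 / 253 = 0.3557
eta_mech = 0.3557 * 100 = 35.57%


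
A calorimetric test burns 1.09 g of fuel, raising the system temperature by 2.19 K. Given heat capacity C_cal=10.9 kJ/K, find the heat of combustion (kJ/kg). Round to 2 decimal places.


Hc = C_cal * delta_T / m_fuel
Q_released = 10.9 * 2.19 = 23.8710 kJ
m_fuel = 1.09 g = 1.09/1000 kg = 0.001090 kg
Hc = 23.8710 / 0.001090 = 21900.00 kJ/kg


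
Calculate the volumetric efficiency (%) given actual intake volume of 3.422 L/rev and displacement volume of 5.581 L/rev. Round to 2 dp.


eta_v = (V_actual / V_disp) * 100
Ratio = 3.422 / 5.581 = 0.6132
eta_v = 0.6132 * 100 = 61.32%


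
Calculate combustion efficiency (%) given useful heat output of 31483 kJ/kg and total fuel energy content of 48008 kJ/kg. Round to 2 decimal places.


Efficiency = (Q_useful / Q_fuel) * 100
Efficiency = (31483 / 48008) * 100
Efficiency = 0.6558 * 100 = 65.58%


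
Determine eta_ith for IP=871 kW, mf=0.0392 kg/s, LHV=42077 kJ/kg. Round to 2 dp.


eta_ith = (IP / (mf * LHV)) * 100
Denominator = 0.0392 * 42077 = 1649.4184 kW
eta_ith = (871 / 1649.4184) * 100 = 52.81%


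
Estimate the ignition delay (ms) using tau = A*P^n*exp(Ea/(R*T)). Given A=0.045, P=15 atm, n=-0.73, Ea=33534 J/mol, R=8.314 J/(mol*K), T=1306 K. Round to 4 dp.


tau = A * P^n * exp(Ea/(R*T))
P^n = 15^(-0.73) = 0.13850115
Ea/(R*T) = 33534/(8.314*1306) = 3.088390
exp(Ea/(R*T)) = 21.941727
tau = 0.045 * 0.13850115 * 21.941727 = 0.1368 ms


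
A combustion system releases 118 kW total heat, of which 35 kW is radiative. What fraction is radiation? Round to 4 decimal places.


f_rad = Q_rad / Q_total
f_rad = 35 / 118 = 0.2966


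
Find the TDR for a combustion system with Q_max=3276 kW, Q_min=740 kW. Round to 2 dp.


TDR = Q_max / Q_min
TDR = 3276 / 740 = 4.43


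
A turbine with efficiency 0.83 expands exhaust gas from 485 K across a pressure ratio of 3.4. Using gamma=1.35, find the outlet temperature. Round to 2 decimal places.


T_out = T_in * (1 - eta * (1 - PR^(-(gamma-1)/gamma)))
Exponent = -(1.35-1)/1.35 = -0.25925926
PR^exp = 3.4^(-0.25925926) = 0.72813041
Factor = 1 - 0.83*(1 - 0.72813041) = 0.77434824
T_out = 485 * 0.77434824 = 375.56 K


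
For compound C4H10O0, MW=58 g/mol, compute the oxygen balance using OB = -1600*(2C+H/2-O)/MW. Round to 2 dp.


OB = -1600 * (2C + H/2 - O) / MW
Inner = 2*4 + 10/2 - 0 = 13.00
OB = -1600 * 13.00 / 58 = -358.62%


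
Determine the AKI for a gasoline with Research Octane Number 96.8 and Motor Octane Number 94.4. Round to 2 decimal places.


AKI = (RON + MON) / 2
AKI = (96.8 + 94.4) / 2
AKI = 191.2 / 2 = 95.60


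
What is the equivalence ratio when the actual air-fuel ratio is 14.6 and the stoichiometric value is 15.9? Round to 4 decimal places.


phi = AFR_stoich / AFR_actual
phi = 15.9 / 14.6 = 1.0890


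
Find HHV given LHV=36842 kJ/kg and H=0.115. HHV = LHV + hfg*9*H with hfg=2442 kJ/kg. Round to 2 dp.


HHV = LHV + hfg * 9 * H
Water addition = 2442 * 9 * 0.115 = 2527.470 kJ/kg
HHV = 36842 + 2527.470 = 39369.47 kJ/kg


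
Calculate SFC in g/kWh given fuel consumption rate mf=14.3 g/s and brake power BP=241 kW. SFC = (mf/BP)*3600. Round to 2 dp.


SFC = (mf / BP) * 3600
Rate = 14.3 / 241 = 0.059336 g/(s*kW)
SFC = 0.059336 * 3600 = 213.61 g/kWh


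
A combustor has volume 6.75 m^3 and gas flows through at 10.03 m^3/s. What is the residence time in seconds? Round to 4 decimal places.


tau = V / Q_flow
tau = 6.75 / 10.03 = 0.6730 s


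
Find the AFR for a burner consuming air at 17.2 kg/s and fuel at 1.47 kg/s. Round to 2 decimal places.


AFR = m_air / m_fuel
AFR = 17.2 / 1.47 = 11.70


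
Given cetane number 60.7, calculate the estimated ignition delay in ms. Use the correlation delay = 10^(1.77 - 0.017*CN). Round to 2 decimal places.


delay = 10^(1.77 - 0.017*CN)
Exponent = 1.77 - 0.017*60.7 = 0.7381
delay = 10^0.7381 = 5.47 ms


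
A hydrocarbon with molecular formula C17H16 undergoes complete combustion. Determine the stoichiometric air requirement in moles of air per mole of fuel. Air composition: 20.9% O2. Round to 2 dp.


Balanced combustion: C17H16 + 21 O2 -> 17 CO2 + 8 H2O
O2 needed = C + H/4 = 17 + 16/4 = 21.00 moles
Air moles = O2 / 0.209 = 21.00 / 0.209 = 100.48 moles air


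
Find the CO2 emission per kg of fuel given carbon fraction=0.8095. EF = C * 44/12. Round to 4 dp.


EF = C_frac * (M_CO2 / M_C)
EF = 0.8095 * (44/12)
EF = 0.8095 * 3.666667 = 2.9682 kg_CO2/kg_fuel


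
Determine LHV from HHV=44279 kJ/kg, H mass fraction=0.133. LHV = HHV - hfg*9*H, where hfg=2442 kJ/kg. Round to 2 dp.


LHV = HHV - hfg * 9 * H
Water correction = 2442 * 9 * 0.133 = 2923.074 kJ/kg
LHV = 44279 - 2923.074 = 41355.93 kJ/kg


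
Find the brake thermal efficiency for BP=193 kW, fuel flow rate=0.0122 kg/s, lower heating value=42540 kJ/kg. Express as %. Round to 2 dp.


eta_BTE = (BP / (mf * LHV)) * 100
Denominator = 0.0122 * 42540 = 518.9880 kW
eta_BTE = (193 / 518.9880) * 100 = 37.19%


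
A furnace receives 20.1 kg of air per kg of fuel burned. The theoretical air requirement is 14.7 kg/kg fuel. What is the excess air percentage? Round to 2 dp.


Excess air = actual - stoichiometric = 20.1 - 14.7 = 5.40 kg/kg fuel
Excess air % = (excess / stoich) * 100 = (5.40 / 14.7) * 100 = 36.73%


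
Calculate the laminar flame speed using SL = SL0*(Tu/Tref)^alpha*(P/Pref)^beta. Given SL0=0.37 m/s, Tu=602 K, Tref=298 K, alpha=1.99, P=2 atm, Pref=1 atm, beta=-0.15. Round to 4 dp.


SL = SL0 * (Tu/Tref)^alpha * (P/Pref)^beta
T ratio = 602/298 = 2.02013423
(T ratio)^alpha = 2.02013423^1.99 = 4.052347
(P/Pref)^beta = 2^(-0.15) = 0.901250
SL = 0.37 * 4.052347 * 0.901250 = 1.3513 m/s


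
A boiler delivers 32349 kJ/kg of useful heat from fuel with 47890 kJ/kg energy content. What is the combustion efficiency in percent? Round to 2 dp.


Efficiency = (Q_useful / Q_fuel) * 100
Efficiency = (32349 / 47890) * 100
Efficiency = 0.6755 * 100 = 67.55%


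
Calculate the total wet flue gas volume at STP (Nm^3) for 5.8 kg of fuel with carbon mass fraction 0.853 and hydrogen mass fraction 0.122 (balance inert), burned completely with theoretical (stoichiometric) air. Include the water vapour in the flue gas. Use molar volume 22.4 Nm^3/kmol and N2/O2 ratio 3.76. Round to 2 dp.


Per kg fuel: CO2 = (C/12 kmol)*22.4 = (0.853/12)*22.4 = 1.59227 Nm^3
Per kg fuel: H2O = (H/2 kmol)*22.4 = (0.122/2)*22.4 = 1.36640 Nm^3
O2 needed per kg fuel = C/12 + H/4 = 0.853/12 + 0.122/4 = 0.10158333 kmol
Per kg fuel: N2 = O2*3.76*22.4 = 0.10158333*3.76*22.4 = 8.55575 Nm^3
Total per kg = 1.59227 + 1.36640 + 8.55575 = 11.51442 Nm^3
Total = 11.51442 * 5.8 = 66.78 Nm^3


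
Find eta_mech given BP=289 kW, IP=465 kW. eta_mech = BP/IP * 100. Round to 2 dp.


eta_mech = (BP / IP) * 100
Ratio = 289 / 465 = 0.6215
eta_mech = 0.6215 * 100 = 62.15%


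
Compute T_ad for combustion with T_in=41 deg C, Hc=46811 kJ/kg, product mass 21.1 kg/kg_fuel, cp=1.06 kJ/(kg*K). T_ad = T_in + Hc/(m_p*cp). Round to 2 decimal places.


T_ad = T_in + Hc / (m_p * cp)
Denominator = 21.1 * 1.06 = 22.3660
Temperature rise = 46811 / 22.3660 = 2092.95 K
T_ad = 41 + 2092.95 = 2133.95 deg C


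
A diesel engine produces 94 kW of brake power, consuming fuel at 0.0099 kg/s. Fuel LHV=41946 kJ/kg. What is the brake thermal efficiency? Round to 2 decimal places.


eta_BTE = (BP / (mf * LHV)) * 100
Denominator = 0.0099 * 41946 = 415.2654 kW
eta_BTE = (94 / 415.2654) * 100 = 22.64%


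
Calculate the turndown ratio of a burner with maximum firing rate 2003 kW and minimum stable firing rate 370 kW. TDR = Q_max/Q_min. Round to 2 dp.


TDR = Q_max / Q_min
TDR = 2003 / 370 = 5.41


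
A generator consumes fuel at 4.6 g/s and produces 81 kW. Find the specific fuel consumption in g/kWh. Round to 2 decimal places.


SFC = (mf / BP) * 3600
Rate = 4.6 / 81 = 0.056790 g/(s*kW)
SFC = 0.056790 * 3600 = 204.44 g/kWh


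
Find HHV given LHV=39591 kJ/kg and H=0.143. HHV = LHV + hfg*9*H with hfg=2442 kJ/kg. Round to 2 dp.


HHV = LHV + hfg * 9 * H
Water addition = 2442 * 9 * 0.143 = 3142.854 kJ/kg
HHV = 39591 + 3142.854 = 42733.85 kJ/kg


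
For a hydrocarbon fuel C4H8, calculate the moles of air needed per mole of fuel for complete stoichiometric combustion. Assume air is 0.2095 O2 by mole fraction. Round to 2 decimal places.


Balanced combustion: C4H8 + 6 O2 -> 4 CO2 + 4 H2O
O2 needed = C + H/4 = 4 + 8/4 = 6.00 moles
Air moles = O2 / 0.2095 = 6.00 / 0.2095 = 28.64 moles air


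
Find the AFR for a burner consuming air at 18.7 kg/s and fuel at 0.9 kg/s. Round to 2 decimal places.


AFR = m_air / m_fuel
AFR = 18.7 / 0.9 = 20.78


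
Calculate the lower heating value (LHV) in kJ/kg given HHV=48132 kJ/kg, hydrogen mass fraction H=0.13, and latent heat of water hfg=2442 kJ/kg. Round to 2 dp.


LHV = HHV - hfg * 9 * H
Water correction = 2442 * 9 * 0.13 = 2857.140 kJ/kg
LHV = 48132 - 2857.140 = 45274.86 kJ/kg


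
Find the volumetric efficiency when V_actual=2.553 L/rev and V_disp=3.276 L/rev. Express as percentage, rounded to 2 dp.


eta_v = (V_actual / V_disp) * 100
Ratio = 2.553 / 3.276 = 0.7793
eta_v = 0.7793 * 100 = 77.93%


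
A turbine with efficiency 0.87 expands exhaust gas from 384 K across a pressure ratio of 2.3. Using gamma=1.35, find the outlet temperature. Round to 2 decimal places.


T_out = T_in * (1 - eta * (1 - PR^(-(gamma-1)/gamma)))
Exponent = -(1.35-1)/1.35 = -0.25925926
PR^exp = 2.3^(-0.25925926) = 0.80578413
Factor = 1 - 0.87*(1 - 0.80578413) = 0.83103219
T_out = 384 * 0.83103219 = 319.12 K


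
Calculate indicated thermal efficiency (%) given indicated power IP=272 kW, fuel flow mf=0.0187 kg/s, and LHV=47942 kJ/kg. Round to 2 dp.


eta_ith = (IP / (mf * LHV)) * 100
Denominator = 0.0187 * 47942 = 896.5154 kW
eta_ith = (272 / 896.5154) * 100 = 30.34%


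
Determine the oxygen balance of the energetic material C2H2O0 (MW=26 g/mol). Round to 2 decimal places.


OB = -1600 * (2C + H/2 - O) / MW
Inner = 2*2 + 2/2 - 0 = 5.00
OB = -1600 * 5.00 / 26 = -307.69%


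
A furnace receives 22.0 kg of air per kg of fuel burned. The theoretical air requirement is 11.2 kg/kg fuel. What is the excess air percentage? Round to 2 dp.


Excess air = actual - stoichiometric = 22.0 - 11.2 = 10.80 kg/kg fuel
Excess air % = (excess / stoich) * 100 = (10.80 / 11.2) * 100 = 96.43%


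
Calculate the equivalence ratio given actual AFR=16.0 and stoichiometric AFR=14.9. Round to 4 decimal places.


phi = AFR_stoich / AFR_actual
phi = 14.9 / 16.0 = 0.9313


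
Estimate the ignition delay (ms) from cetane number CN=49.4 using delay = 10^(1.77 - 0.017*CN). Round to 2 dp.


delay = 10^(1.77 - 0.017*CN)
Exponent = 1.77 - 0.017*49.4 = 0.9302
delay = 10^0.9302 = 8.52 ms


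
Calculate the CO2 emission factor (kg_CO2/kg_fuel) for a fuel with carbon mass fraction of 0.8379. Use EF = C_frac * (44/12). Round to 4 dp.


EF = C_frac * (M_CO2 / M_C)
EF = 0.8379 * (44/12)
EF = 0.8379 * 3.666667 = 3.0723 kg_CO2/kg_fuel


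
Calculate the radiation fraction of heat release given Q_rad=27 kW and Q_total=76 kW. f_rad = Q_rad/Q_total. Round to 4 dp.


f_rad = Q_rad / Q_total
f_rad = 27 / 76 = 0.3553


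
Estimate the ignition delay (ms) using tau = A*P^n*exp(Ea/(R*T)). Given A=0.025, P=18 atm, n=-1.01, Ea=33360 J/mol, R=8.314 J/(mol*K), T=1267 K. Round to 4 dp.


tau = A * P^n * exp(Ea/(R*T))
P^n = 18^(-1.01) = 0.05397278
Ea/(R*T) = 33360/(8.314*1267) = 3.166937
exp(Ea/(R*T)) = 23.734671
tau = 0.025 * 0.05397278 * 23.734671 = 0.0320 ms


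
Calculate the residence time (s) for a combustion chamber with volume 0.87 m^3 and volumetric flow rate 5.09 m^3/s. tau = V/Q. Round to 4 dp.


tau = V / Q_flow
tau = 0.87 / 5.09 = 0.1709 s


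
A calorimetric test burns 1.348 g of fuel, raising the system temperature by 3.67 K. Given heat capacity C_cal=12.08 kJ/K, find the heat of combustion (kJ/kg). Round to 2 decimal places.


Hc = C_cal * delta_T / m_fuel
Q_released = 12.08 * 3.67 = 44.3336 kJ
m_fuel = 1.348 g = 1.348/1000 kg = 0.001348 kg
Hc = 44.3336 / 0.001348 = 32888.43 kJ/kg


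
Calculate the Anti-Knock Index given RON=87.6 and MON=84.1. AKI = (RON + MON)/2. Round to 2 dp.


AKI = (RON + MON) / 2
AKI = (87.6 + 84.1) / 2
AKI = 171.7 / 2 = 85.85


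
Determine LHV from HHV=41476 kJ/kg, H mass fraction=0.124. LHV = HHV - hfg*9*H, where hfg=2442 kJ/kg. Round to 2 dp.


LHV = HHV - hfg * 9 * H
Water correction = 2442 * 9 * 0.124 = 2725.272 kJ/kg
LHV = 41476 - 2725.272 = 38750.73 kJ/kg


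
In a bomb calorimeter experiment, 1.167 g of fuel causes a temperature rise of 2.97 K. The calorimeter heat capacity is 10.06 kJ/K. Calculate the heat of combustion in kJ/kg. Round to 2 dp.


Hc = C_cal * delta_T / m_fuel
Q_released = 10.06 * 2.97 = 29.8782 kJ
m_fuel = 1.167 g = 1.167/1000 kg = 0.001167 kg
Hc = 29.8782 / 0.001167 = 25602.57 kJ/kg


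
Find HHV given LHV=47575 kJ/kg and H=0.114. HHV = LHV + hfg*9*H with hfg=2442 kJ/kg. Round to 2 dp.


HHV = LHV + hfg * 9 * H
Water addition = 2442 * 9 * 0.114 = 2505.492 kJ/kg
HHV = 47575 + 2505.492 = 50080.49 kJ/kg


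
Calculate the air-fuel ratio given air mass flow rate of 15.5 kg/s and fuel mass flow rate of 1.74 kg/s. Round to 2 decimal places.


AFR = m_air / m_fuel
AFR = 15.5 / 1.74 = 8.91


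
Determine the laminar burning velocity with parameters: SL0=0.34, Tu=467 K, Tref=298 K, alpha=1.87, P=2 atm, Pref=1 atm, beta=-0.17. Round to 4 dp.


SL = SL0 * (Tu/Tref)^alpha * (P/Pref)^beta
T ratio = 467/298 = 1.56711409
(T ratio)^alpha = 1.56711409^1.87 = 2.316531
(P/Pref)^beta = 2^(-0.17) = 0.888843
SL = 0.34 * 2.316531 * 0.888843 = 0.7001 m/s


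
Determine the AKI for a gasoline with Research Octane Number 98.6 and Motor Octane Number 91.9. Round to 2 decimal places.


AKI = (RON + MON) / 2
AKI = (98.6 + 91.9) / 2
AKI = 190.5 / 2 = 95.25


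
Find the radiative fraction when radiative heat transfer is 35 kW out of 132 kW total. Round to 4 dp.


f_rad = Q_rad / Q_total
f_rad = 35 / 132 = 0.2652


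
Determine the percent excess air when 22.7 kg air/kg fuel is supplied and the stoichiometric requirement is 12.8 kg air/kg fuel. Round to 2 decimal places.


Excess air = actual - stoichiometric = 22.7 - 12.8 = 9.90 kg/kg fuel
Excess air % = (excess / stoich) * 100 = (9.90 / 12.8) * 100 = 77.34%


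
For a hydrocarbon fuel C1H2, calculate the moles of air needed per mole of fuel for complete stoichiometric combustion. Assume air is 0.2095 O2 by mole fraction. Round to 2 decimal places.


Balanced combustion: C1H2 + 1.5 O2 -> 1 CO2 + 1 H2O
O2 needed = C + H/4 = 1 + 2/4 = 1.50 moles
Air moles = O2 / 0.2095 = 1.50 / 0.2095 = 7.16 moles air


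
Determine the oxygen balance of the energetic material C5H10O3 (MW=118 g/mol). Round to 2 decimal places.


OB = -1600 * (2C + H/2 - O) / MW
Inner = 2*5 + 10/2 - 3 = 12.00
OB = -1600 * 12.00 / 118 = -162.71%


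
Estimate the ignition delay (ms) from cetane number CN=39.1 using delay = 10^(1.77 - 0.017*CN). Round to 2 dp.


delay = 10^(1.77 - 0.017*CN)
Exponent = 1.77 - 0.017*39.1 = 1.1053
delay = 10^1.1053 = 12.74 ms


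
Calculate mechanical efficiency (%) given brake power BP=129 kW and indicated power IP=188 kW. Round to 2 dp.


eta_mech = (BP / IP) * 100
Ratio = 129 / 188 = 0.6862
eta_mech = 0.6862 * 100 = 68.62%


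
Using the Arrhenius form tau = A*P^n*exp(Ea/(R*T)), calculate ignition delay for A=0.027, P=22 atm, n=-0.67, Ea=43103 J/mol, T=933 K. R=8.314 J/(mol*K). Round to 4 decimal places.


tau = A * P^n * exp(Ea/(R*T))
P^n = 22^(-0.67) = 0.12605986
Ea/(R*T) = 43103/(8.314*933) = 5.556686
exp(Ea/(R*T)) = 258.963137
tau = 0.027 * 0.12605986 * 258.963137 = 0.8814 ms


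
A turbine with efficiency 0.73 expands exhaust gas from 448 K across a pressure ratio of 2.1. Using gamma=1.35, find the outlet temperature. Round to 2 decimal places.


T_out = T_in * (1 - eta * (1 - PR^(-(gamma-1)/gamma)))
Exponent = -(1.35-1)/1.35 = -0.25925926
PR^exp = 2.1^(-0.25925926) = 0.82501466
Factor = 1 - 0.73*(1 - 0.82501466) = 0.87226070
T_out = 448 * 0.87226070 = 390.77 K


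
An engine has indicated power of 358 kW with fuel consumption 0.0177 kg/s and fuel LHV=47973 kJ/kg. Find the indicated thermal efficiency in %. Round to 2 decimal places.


eta_ith = (IP / (mf * LHV)) * 100
Denominator = 0.0177 * 47973 = 849.1221 kW
eta_ith = (358 / 849.1221) * 100 = 42.16%


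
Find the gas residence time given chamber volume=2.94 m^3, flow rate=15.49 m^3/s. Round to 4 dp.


tau = V / Q_flow
tau = 2.94 / 15.49 = 0.1898 s


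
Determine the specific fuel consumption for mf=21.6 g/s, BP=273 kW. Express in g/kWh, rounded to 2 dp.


SFC = (mf / BP) * 3600
Rate = 21.6 / 273 = 0.079121 g/(s*kW)
SFC = 0.079121 * 3600 = 284.84 g/kWh


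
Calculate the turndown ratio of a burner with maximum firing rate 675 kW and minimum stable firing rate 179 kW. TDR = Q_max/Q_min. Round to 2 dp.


TDR = Q_max / Q_min
TDR = 675 / 179 = 3.77


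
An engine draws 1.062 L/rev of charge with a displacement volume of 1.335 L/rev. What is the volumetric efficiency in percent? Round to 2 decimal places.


eta_v = (V_actual / V_disp) * 100
Ratio = 1.062 / 1.335 = 0.7955
eta_v = 0.7955 * 100 = 79.55%


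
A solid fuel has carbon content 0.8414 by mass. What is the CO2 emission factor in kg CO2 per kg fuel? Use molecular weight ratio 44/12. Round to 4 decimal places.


EF = C_frac * (M_CO2 / M_C)
EF = 0.8414 * (44/12)
EF = 0.8414 * 3.666667 = 3.0851 kg_CO2/kg_fuel


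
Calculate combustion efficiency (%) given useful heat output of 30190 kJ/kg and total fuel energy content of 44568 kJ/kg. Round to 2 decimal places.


Efficiency = (Q_useful / Q_fuel) * 100
Efficiency = (30190 / 44568) * 100
Efficiency = 0.6774 * 100 = 67.74%


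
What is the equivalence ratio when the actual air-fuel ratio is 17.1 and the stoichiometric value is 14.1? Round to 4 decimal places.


phi = AFR_stoich / AFR_actual
phi = 14.1 / 17.1 = 0.8246


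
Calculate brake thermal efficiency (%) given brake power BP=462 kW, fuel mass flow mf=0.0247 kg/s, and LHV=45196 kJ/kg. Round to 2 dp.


eta_BTE = (BP / (mf * LHV)) * 100
Denominator = 0.0247 * 45196 = 1116.3412 kW
eta_BTE = (462 / 1116.3412) * 100 = 41.39%


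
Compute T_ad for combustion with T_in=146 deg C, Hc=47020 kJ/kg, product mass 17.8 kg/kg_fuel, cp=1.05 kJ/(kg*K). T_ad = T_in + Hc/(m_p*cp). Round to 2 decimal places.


T_ad = T_in + Hc / (m_p * cp)
Denominator = 17.8 * 1.05 = 18.6900
Temperature rise = 47020 / 18.6900 = 2515.78 K
T_ad = 146 + 2515.78 = 2661.78 deg C


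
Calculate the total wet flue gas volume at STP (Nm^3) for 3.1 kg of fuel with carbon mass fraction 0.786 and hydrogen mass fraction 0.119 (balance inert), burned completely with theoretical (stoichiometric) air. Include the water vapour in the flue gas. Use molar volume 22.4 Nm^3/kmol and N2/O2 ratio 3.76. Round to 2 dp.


Per kg fuel: CO2 = (C/12 kmol)*22.4 = (0.786/12)*22.4 = 1.46720 Nm^3
Per kg fuel: H2O = (H/2 kmol)*22.4 = (0.119/2)*22.4 = 1.33280 Nm^3
O2 needed per kg fuel = C/12 + H/4 = 0.786/12 + 0.119/4 = 0.09525000 kmol
Per kg fuel: N2 = O2*3.76*22.4 = 0.09525000*3.76*22.4 = 8.02234 Nm^3
Total per kg = 1.46720 + 1.33280 + 8.02234 = 10.82234 Nm^3
Total = 10.82234 * 3.1 = 33.55 Nm^3


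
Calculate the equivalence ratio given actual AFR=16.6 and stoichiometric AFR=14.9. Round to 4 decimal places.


phi = AFR_stoich / AFR_actual
phi = 14.9 / 16.6 = 0.8976


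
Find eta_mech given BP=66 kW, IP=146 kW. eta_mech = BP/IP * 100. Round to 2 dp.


eta_mech = (BP / IP) * 100
Ratio = 66 / 146 = 0.4521
eta_mech = 0.4521 * 100 = 45.21%


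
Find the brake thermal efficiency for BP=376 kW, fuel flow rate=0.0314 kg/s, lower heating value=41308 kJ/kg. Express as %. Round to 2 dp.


eta_BTE = (BP / (mf * LHV)) * 100
Denominator = 0.0314 * 41308 = 1297.0712 kW
eta_BTE = (376 / 1297.0712) * 100 = 28.99%


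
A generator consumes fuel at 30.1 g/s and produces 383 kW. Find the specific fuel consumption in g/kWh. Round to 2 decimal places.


SFC = (mf / BP) * 3600
Rate = 30.1 / 383 = 0.078590 g/(s*kW)
SFC = 0.078590 * 3600 = 282.92 g/kWh


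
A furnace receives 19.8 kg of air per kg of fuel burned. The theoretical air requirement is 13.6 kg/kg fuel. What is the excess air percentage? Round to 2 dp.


Excess air = actual - stoichiometric = 19.8 - 13.6 = 6.20 kg/kg fuel
Excess air % = (excess / stoich) * 100 = (6.20 / 13.6) * 100 = 45.59%


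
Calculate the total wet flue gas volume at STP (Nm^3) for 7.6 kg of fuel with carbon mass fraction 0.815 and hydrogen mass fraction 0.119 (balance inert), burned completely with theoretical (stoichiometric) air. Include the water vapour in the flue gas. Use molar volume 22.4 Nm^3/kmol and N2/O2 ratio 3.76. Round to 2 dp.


Per kg fuel: CO2 = (C/12 kmol)*22.4 = (0.815/12)*22.4 = 1.52133 Nm^3
Per kg fuel: H2O = (H/2 kmol)*22.4 = (0.119/2)*22.4 = 1.33280 Nm^3
O2 needed per kg fuel = C/12 + H/4 = 0.815/12 + 0.119/4 = 0.09766667 kmol
Per kg fuel: N2 = O2*3.76*22.4 = 0.09766667*3.76*22.4 = 8.22588 Nm^3
Total per kg = 1.52133 + 1.33280 + 8.22588 = 11.08001 Nm^3
Total = 11.08001 * 7.6 = 84.21 Nm^3


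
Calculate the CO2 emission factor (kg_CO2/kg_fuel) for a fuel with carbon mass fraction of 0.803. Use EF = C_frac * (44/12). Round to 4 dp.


EF = C_frac * (M_CO2 / M_C)
EF = 0.803 * (44/12)
EF = 0.803 * 3.666667 = 2.9443 kg_CO2/kg_fuel


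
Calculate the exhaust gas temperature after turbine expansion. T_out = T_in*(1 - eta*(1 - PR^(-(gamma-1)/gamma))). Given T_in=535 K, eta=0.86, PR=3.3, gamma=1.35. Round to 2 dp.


T_out = T_in * (1 - eta * (1 - PR^(-(gamma-1)/gamma)))
Exponent = -(1.35-1)/1.35 = -0.25925926
PR^exp = 3.3^(-0.25925926) = 0.73378775
Factor = 1 - 0.86*(1 - 0.73378775) = 0.77105747
T_out = 535 * 0.77105747 = 412.52 K


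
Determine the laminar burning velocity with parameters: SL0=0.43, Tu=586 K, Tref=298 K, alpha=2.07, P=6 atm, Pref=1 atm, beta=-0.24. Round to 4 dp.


SL = SL0 * (Tu/Tref)^alpha * (P/Pref)^beta
T ratio = 586/298 = 1.96644295
(T ratio)^alpha = 1.96644295^2.07 = 4.054342
(P/Pref)^beta = 6^(-0.24) = 0.650495
SL = 0.43 * 4.054342 * 0.650495 = 1.1341 m/s


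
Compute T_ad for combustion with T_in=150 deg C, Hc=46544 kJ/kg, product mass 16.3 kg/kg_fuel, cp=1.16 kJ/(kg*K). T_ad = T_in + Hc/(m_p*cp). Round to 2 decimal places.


T_ad = T_in + Hc / (m_p * cp)
Denominator = 16.3 * 1.16 = 18.9080
Temperature rise = 46544 / 18.9080 = 2461.60 K
T_ad = 150 + 2461.60 = 2611.60 deg C


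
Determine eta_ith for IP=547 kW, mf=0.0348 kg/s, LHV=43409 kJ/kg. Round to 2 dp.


eta_ith = (IP / (mf * LHV)) * 100
Denominator = 0.0348 * 43409 = 1510.6332 kW
eta_ith = (547 / 1510.6332) * 100 = 36.21%
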